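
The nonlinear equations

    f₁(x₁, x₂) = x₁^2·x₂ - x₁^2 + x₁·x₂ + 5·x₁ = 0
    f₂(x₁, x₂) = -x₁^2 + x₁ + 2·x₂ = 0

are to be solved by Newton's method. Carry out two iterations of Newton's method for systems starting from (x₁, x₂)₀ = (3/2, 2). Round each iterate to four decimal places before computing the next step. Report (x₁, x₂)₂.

(-0.0843, -0.5595)

At (3/2, 2): F = (12.7500, 3.2500).
Jacobian J = [[2·x₁·x₂ - 2·x₁ + x₂ + 5, x₁^2 + x₁], [-2·x₁ + 1, 2]].
At the point, J = [[10.0000, 3.7500], [-2.0000, 2.0000]] (det J = 27.5000).
Solving J·Δ = −F gives Δ = (-0.4841, -2.1091).
Then the next iterate is (x₁, x₂)₁ = (1.0159, -0.1091).
Round to (1.0159, -0.1091) and repeat: F = (3.824016, -0.234353), J = [[2.637431, 2.047953], [-1.0318, 2.0000]].
Δ = (-1.1002, -0.4504), so (x₁, x₂)₂ = (-0.0843, -0.5595).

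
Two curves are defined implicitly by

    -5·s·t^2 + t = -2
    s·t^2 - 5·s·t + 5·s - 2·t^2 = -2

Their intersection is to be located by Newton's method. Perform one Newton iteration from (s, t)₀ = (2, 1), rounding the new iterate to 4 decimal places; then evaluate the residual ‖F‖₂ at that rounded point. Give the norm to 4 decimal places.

At (2, 1): F = (-7.0000, 2.0000).
Jacobian J = [[-5·t^2, -10·s·t + 1], [t^2 - 5·t + 5, 2·s·t - 5·s - 4·t]].
At the point, J = [[-5.0000, -19.0000], [1.0000, -10.0000]] (det J = 69.0000).
Solving J·Δ = −F gives Δ = (-1.5652, 0.0435).
Then the next iterate is (s, t)₁ = (0.4348, 1.0435).
Re-evaluating at (0.4348, 1.0435): F = (0.676248, 0.201097), so ‖F‖₂ = 0.7055.

0.7055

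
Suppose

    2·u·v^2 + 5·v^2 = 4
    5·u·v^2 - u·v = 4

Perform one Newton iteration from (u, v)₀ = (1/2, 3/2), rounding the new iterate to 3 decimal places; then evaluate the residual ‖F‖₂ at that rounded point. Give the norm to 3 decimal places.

1.888

At (1/2, 3/2): F = (9.500, 0.875).
Jacobian J = [[2·v^2, 4·u·v + 10·v], [5·v^2 - v, 10·u·v - u]].
At the point, J = [[4.500, 18.000], [9.750, 7.000]] (det J = -144.000).
Solving J·Δ = −F gives Δ = (0.352, -0.616).
Then the next iterate is (u, v)₁ = (0.852, 0.884).
Re-evaluating at (0.852, 0.884): F = (1.23888, -1.42417), so ‖F‖₂ = 1.888.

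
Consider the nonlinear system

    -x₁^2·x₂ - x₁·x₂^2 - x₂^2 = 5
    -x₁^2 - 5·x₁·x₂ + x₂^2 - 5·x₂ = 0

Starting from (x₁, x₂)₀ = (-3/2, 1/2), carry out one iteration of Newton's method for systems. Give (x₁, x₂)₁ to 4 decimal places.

At (-3/2, 1/2): F = (-6.0000, -0.7500).
Jacobian J = [[-2·x₁·x₂ - x₂^2, -x₁^2 - 2·x₁·x₂ - 2·x₂], [-2·x₁ - 5·x₂, -5·x₁ + 2·x₂ - 5]].
At the point, J = [[1.2500, -1.7500], [0.5000, 3.5000]] (det J = 5.2500).
Solving J·Δ = −F gives Δ = (4.2500, -0.3929).
Then the next iterate is (x₁, x₂)₁ = (2.7500, 0.1071).

(2.7500, 0.1071)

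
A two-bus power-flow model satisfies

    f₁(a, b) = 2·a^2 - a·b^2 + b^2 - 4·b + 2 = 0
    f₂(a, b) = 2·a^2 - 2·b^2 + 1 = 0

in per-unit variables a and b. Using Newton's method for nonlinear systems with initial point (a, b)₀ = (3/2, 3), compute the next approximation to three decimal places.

(1.083, 1.750)

At (3/2, 3): F = (-10.000, -12.500).
Jacobian J = [[4·a - b^2, -2·a·b + 2·b - 4], [4·a, -4·b]].
At the point, J = [[-3.000, -7.000], [6.000, -12.000]] (det J = 78.000).
Solving J·Δ = −F gives Δ = (-0.417, -1.250).
Then the next iterate is (a, b)₁ = (1.083, 1.750).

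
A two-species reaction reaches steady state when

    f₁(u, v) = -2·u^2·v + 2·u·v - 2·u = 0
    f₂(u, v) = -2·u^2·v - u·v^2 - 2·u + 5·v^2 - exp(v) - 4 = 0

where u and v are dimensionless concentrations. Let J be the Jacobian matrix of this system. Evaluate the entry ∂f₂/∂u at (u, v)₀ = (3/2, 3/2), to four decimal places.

-13.2500

∂f₂/∂u = -4·u·v - v^2 - 2.
At (3/2, 3/2) this is -13.2500.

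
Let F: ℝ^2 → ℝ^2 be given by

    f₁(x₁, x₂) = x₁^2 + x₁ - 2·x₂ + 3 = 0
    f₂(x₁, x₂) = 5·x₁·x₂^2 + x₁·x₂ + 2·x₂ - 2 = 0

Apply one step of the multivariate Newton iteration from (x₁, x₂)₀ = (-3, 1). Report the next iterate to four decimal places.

(-1.4850, 0.7126)

At (-3, 1): F = (7.0000, -18.0000).
Jacobian J = [[2·x₁ + 1, -2], [5·x₂^2 + x₂, 10·x₁·x₂ + x₁ + 2]].
At the point, J = [[-5.0000, -2.0000], [6.0000, -31.0000]] (det J = 167.0000).
Solving J·Δ = −F gives Δ = (1.5150, -0.2874).
Then the next iterate is (x₁, x₂)₁ = (-1.4850, 0.7126).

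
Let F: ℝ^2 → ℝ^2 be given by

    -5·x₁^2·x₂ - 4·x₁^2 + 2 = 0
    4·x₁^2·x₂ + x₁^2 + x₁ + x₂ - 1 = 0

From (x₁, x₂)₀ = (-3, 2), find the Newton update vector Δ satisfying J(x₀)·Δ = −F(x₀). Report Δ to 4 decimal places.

(1.4288, -0.0885)

At (-3, 2): F = (-124.0000, 79.0000).
Jacobian J = [[-10·x₁·x₂ - 8·x₁, -5·x₁^2], [8·x₁·x₂ + 2·x₁ + 1, 4·x₁^2 + 1]].
At the point, J = [[84.0000, -45.0000], [-53.0000, 37.0000]] (det J = 723.0000).
Solving J·Δ = −F gives Δ = (1.4288, -0.0885).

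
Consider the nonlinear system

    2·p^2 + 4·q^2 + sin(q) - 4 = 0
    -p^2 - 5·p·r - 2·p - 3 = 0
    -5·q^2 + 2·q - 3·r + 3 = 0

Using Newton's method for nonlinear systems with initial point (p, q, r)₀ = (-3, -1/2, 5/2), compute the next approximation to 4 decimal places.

(-1.8776, -0.1631, 1.0360)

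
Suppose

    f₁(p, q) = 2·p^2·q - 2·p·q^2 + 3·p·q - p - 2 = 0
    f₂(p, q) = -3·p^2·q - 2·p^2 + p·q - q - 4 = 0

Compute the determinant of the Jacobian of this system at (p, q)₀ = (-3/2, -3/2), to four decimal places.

J = [[4·p·q - 2·q^2 + 3·q - 1, 2·p^2 - 4·p·q + 3·p], [-6·p·q - 4·p + q, -3·p^2 + p - 1]].
At the point, J = [[-1.0000, -9.0000], [-9.0000, -9.2500]].
det J = -71.7500.

-71.7500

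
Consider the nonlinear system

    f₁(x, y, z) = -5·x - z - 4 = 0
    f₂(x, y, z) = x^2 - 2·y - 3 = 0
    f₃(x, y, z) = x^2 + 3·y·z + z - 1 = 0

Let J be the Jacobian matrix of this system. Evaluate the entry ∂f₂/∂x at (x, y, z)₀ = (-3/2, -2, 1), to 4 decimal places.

-3.0000

∂f₂/∂x = 2·x.
At (-3/2, -2, 1) this is -3.0000.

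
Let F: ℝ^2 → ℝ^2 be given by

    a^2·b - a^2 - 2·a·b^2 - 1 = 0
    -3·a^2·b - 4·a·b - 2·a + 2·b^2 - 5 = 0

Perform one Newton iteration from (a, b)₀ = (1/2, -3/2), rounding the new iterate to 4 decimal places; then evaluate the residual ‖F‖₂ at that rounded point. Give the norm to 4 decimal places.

At (1/2, -3/2): F = (-3.8750, 2.6250).
Jacobian J = [[2·a·b - 2·a - 2·b^2, a^2 - 4·a·b], [-6·a·b - 4·b - 2, -3·a^2 - 4·a + 4·b]].
At the point, J = [[-7.0000, 3.2500], [8.5000, -8.7500]] (det J = 33.6250).
Solving J·Δ = −F gives Δ = (-0.7546, -0.4331).
Then the next iterate is (a, b)₁ = (-0.2546, -1.9331).
Re-evaluating at (-0.2546, -1.9331): F = (0.712690, 1.390200), so ‖F‖₂ = 1.5622.

1.5622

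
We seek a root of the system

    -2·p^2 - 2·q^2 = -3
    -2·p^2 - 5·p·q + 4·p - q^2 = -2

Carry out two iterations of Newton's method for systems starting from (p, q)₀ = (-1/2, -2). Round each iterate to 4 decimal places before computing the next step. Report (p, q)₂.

(-0.0570, -1.2376)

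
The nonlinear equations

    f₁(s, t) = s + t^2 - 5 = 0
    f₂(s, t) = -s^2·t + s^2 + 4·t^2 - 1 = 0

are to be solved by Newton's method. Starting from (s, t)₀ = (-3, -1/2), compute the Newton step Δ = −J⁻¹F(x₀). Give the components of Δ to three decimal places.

At (-3, -1/2): F = (-7.750, 13.500).
Jacobian J = [[1, 2·t], [-2·s·t + 2·s, -s^2 + 8·t]].
At the point, J = [[1.000, -1.000], [-9.000, -13.000]] (det J = -22.000).
Solving J·Δ = −F gives Δ = (5.193, -2.557).

(5.193, -2.557)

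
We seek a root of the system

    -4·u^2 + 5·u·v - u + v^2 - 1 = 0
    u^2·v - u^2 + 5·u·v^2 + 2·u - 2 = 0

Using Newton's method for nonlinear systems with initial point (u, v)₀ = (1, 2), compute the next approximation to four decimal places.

At (1, 2): F = (8.0000, 21.0000).
Jacobian J = [[-8·u + 5·v - 1, 5·u + 2·v], [2·u·v - 2·u + 5·v^2 + 2, u^2 + 10·u·v]].
At the point, J = [[1.0000, 9.0000], [24.0000, 21.0000]] (det J = -195.0000).
Solving J·Δ = −F gives Δ = (-0.1077, -0.8769).
Then the next iterate is (u, v)₁ = (0.8923, 1.1231).

(0.8923, 1.1231)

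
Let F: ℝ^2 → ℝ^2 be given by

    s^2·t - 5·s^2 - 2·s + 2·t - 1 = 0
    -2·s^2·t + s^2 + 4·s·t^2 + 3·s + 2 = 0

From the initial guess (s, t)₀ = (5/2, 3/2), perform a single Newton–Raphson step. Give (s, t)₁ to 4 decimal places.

(0.8335, 0.5762)

At (5/2, 3/2): F = (-24.8750, 19.5000).
Jacobian J = [[2·s·t - 10·s - 2, s^2 + 2], [-4·s·t + 2·s + 4·t^2 + 3, -2·s^2 + 8·s·t]].
At the point, J = [[-19.5000, 8.2500], [2.0000, 17.5000]] (det J = -357.7500).
Solving J·Δ = −F gives Δ = (-1.6665, -0.9238).
Then the next iterate is (s, t)₁ = (0.8335, 0.5762).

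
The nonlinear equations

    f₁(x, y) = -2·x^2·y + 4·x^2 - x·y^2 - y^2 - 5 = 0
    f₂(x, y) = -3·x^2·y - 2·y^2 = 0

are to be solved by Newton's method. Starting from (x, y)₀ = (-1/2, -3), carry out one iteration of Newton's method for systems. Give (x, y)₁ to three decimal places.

(-0.706, -1.765)

At (-1/2, -3): F = (-7.000, -15.750).
Jacobian J = [[-4·x·y + 8·x - y^2, -2·x^2 - 2·x·y - 2·y], [-6·x·y, -3·x^2 - 4·y]].
At the point, J = [[-19.000, 2.500], [-9.000, 11.250]] (det J = -191.250).
Solving J·Δ = −F gives Δ = (-0.206, 1.235).
Then the next iterate is (x, y)₁ = (-0.706, -1.765).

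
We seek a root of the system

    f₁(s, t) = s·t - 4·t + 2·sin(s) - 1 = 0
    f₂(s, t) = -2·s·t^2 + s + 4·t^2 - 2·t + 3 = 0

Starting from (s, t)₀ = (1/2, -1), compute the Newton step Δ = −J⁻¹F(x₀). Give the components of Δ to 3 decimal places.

At (1/2, -1): F = (3.45885, 8.500).
Jacobian J = [[t + 2·cos(s), s - 4], [-2·t^2 + 1, -4·s·t + 8·t - 2]].
At the point, J = [[0.75517, -3.500], [-1.000, -8.000]] (det J = -9.54132).
Solving J·Δ = −F gives Δ = (0.218, 1.035).

(0.218, 1.035)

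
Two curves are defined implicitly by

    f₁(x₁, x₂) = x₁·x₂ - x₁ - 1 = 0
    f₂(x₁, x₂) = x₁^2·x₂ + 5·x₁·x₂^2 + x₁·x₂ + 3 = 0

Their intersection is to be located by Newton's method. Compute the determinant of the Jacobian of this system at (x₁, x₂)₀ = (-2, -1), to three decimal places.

-28.000

J = [[x₂ - 1, x₁], [2·x₁·x₂ + 5·x₂^2 + x₂, x₁^2 + 10·x₁·x₂ + x₁]].
At the point, J = [[-2.000, -2.000], [8.000, 22.000]].
det J = -28.000.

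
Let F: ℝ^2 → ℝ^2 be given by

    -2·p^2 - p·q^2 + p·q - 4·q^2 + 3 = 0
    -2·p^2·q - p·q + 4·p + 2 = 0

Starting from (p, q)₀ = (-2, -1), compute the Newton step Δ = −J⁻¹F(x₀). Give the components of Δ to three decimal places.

(1.000, -0.500)

At (-2, -1): F = (-5.000, 0.000).
Jacobian J = [[-4·p - q^2 + q, -2·p·q + p - 8·q], [-4·p·q - q + 4, -2·p^2 - p]].
At the point, J = [[6.000, 2.000], [-3.000, -6.000]] (det J = -30.000).
Solving J·Δ = −F gives Δ = (1.000, -0.500).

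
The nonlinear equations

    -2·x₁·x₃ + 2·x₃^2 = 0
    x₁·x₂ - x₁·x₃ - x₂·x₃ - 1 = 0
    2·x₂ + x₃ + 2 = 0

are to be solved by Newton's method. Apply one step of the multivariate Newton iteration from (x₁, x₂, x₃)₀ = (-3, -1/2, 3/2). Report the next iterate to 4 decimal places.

(5.7222, -2.2778, 2.5556)

At (-3, -1/2, 3/2): F = (13.5000, 5.7500, 2.5000).
Jacobian J = [[-2·x₃, 0, -2·x₁ + 4·x₃], [x₂ - x₃, x₁ - x₃, -x₁ - x₂], [0, 2, 1]].
At the point, J = [[-3.0000, 0.0000, 12.0000], [-2.0000, -4.5000, 3.5000], [0.0000, 2.0000, 1.0000]] (det J = -13.5000).
Solving J·Δ = −F gives Δ = (8.7222, -1.7778, 1.0556).
Then the next iterate is (x₁, x₂, x₃)₁ = (5.7222, -2.2778, 2.5556).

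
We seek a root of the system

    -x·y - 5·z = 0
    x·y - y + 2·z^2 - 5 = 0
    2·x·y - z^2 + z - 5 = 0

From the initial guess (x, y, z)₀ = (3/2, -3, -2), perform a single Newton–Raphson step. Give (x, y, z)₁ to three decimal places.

(-4.033, -10.400, -0.200)

At (3/2, -3, -2): F = (14.500, 1.500, -20.000).
Jacobian J = [[-y, -x, -5], [y, x - 1, 4·z], [2·y, 2·x, -2·z + 1]].
At the point, J = [[3.000, -1.500, -5.000], [-3.000, 0.500, -8.000], [-6.000, 3.000, 5.000]] (det J = 15.000).
Solving J·Δ = −F gives Δ = (-5.533, -7.400, 1.800).
Then the next iterate is (x, y, z)₁ = (-4.033, -10.400, -0.200).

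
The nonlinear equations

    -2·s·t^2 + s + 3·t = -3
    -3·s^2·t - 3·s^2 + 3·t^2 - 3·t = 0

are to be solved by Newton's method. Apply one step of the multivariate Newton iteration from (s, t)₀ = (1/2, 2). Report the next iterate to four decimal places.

(1.2360, 2.3483)

At (1/2, 2): F = (5.5000, 3.7500).
Jacobian J = [[-2·t^2 + 1, -4·s·t + 3], [-6·s·t - 6·s, -3·s^2 + 6·t - 3]].
At the point, J = [[-7.0000, -1.0000], [-9.0000, 8.2500]] (det J = -66.7500).
Solving J·Δ = −F gives Δ = (0.7360, 0.3483).
Then the next iterate is (s, t)₁ = (1.2360, 2.3483).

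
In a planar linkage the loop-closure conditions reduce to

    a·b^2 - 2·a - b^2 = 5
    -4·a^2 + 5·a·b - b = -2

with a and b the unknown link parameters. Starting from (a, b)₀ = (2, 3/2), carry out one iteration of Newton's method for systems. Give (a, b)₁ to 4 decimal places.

(4.1351, 3.5721)

At (2, 3/2): F = (-6.7500, -0.5000).
Jacobian J = [[b^2 - 2, 2·a·b - 2·b], [-8·a + 5·b, 5·a - 1]].
At the point, J = [[0.2500, 3.0000], [-8.5000, 9.0000]] (det J = 27.7500).
Solving J·Δ = −F gives Δ = (2.1351, 2.0721).
Then the next iterate is (a, b)₁ = (4.1351, 3.5721).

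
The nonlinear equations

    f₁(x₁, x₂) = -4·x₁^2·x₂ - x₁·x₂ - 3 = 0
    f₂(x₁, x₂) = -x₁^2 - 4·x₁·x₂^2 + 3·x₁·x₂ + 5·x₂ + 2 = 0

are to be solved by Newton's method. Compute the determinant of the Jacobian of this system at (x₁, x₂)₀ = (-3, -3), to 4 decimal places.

3957.0000

J = [[-8·x₁·x₂ - x₂, -4·x₁^2 - x₁], [-2·x₁ - 4·x₂^2 + 3·x₂, -8·x₁·x₂ + 3·x₁ + 5]].
At the point, J = [[-69.0000, -33.0000], [-39.0000, -76.0000]].
det J = 3957.0000.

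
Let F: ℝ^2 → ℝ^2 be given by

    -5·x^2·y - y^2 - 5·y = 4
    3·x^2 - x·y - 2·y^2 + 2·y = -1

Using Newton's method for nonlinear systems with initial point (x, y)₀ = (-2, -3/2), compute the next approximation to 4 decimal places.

(-1.3079, -1.0233)

At (-2, -3/2): F = (31.2500, 2.5000).
Jacobian J = [[-10·x·y, -5·x^2 - 2·y - 5], [6·x - y, -x - 4·y + 2]].
At the point, J = [[-30.0000, -22.0000], [-10.5000, 10.0000]] (det J = -531.0000).
Solving J·Δ = −F gives Δ = (0.6921, 0.4767).
Then the next iterate is (x, y)₁ = (-1.3079, -1.0233).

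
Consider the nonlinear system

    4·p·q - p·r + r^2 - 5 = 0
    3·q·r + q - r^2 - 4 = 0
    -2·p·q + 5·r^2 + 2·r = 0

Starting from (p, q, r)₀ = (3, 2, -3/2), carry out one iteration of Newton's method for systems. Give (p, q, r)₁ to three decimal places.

At (3, 2, -3/2): F = (25.750, -13.250, -3.750).
Jacobian J = [[4·q - r, 4·p, -p + 2·r], [0, 3·r + 1, 3·q - 2·r], [-2·q, -2·p, 10·r + 2]].
At the point, J = [[9.500, 12.000, -6.000], [0.000, -3.500, 9.000], [-4.000, -6.000, -13.000]] (det J = 597.250).
Solving J·Δ = −F gives Δ = (0.516, -2.257, 0.594).
Then the next iterate is (p, q, r)₁ = (3.516, -0.257, -0.906).

(3.516, -0.257, -0.906)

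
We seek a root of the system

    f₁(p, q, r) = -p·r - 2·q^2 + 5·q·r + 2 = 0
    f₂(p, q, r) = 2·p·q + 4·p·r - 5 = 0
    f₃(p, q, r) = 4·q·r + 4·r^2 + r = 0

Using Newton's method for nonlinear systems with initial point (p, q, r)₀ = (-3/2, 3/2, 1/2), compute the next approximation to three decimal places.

At (-3/2, 3/2, 1/2): F = (2.000, -12.500, 4.500).
Jacobian J = [[-r, -4·q + 5·r, -p + 5·q], [2·q + 4·r, 2·p, 4·p], [0, 4·r, 4·q + 8·r + 1]].
At the point, J = [[-0.500, -3.500, 9.000], [5.000, -3.000, -6.000], [0.000, 2.000, 11.000]] (det J = 293.000).
Solving J·Δ = −F gives Δ = (1.817, -0.504, -0.317).
Then the next iterate is (p, q, r)₁ = (0.317, 0.996, 0.183).

(0.317, 0.996, 0.183)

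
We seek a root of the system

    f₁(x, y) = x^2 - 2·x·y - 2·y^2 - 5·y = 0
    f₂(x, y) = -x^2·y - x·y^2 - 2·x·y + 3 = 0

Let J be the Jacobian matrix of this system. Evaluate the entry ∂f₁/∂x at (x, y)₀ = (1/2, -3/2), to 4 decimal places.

4.0000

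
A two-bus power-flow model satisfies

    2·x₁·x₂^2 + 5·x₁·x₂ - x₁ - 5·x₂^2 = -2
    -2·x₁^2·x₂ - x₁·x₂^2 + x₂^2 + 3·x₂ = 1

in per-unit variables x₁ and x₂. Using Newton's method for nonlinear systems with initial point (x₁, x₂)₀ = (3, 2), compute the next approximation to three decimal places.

At (3, 2): F = (33.000, -39.000).
Jacobian J = [[2·x₂^2 + 5·x₂ - 1, 4·x₁·x₂ + 5·x₁ - 10·x₂], [-4·x₁·x₂ - x₂^2, -2·x₁^2 - 2·x₁·x₂ + 2·x₂ + 3]].
At the point, J = [[17.000, 19.000], [-28.000, -23.000]] (det J = 141.000).
Solving J·Δ = −F gives Δ = (0.128, -1.851).
Then the next iterate is (x₁, x₂)₁ = (3.128, 0.149).

(3.128, 0.149)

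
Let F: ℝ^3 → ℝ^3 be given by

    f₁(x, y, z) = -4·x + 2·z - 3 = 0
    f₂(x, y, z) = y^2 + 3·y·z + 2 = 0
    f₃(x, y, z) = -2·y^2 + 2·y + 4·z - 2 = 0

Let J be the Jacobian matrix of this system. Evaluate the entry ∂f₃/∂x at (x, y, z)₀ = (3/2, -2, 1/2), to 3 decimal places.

0.000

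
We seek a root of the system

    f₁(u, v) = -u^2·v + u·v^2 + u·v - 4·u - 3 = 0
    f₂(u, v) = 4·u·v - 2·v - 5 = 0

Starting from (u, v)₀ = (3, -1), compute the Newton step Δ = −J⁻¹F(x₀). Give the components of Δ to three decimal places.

(-8.571, -1.929)

At (3, -1): F = (-6.000, -15.000).
Jacobian J = [[-2·u·v + v^2 + v - 4, -u^2 + 2·u·v + u], [4·v, 4·u - 2]].
At the point, J = [[2.000, -12.000], [-4.000, 10.000]] (det J = -28.000).
Solving J·Δ = −F gives Δ = (-8.571, -1.929).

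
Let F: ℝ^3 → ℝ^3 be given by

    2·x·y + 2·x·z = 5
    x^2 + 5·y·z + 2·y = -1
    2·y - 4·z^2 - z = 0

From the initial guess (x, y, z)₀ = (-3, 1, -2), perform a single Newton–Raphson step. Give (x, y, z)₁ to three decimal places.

(1.625, -1.510, -0.865)

At (-3, 1, -2): F = (1.000, 2.000, -12.000).
Jacobian J = [[2·y + 2·z, 2·x, 2·x], [2·x, 5·z + 2, 5·y], [0, 2, -8·z - 1]].
At the point, J = [[-2.000, -6.000, -6.000], [-6.000, -8.000, 5.000], [0.000, 2.000, 15.000]] (det J = -208.000).
Solving J·Δ = −F gives Δ = (4.625, -2.510, 1.135).
Then the next iterate is (x, y, z)₁ = (1.625, -1.510, -0.865).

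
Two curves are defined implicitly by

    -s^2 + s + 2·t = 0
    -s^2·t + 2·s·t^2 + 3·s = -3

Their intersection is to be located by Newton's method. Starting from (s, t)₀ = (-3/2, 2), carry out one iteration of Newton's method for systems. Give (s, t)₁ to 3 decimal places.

At (-3/2, 2): F = (0.250, -18.000).
Jacobian J = [[-2·s + 1, 2], [-2·s·t + 2·t^2 + 3, -s^2 + 4·s·t]].
At the point, J = [[4.000, 2.000], [17.000, -14.250]] (det J = -91.000).
Solving J·Δ = −F gives Δ = (0.356, -0.838).
Then the next iterate is (s, t)₁ = (-1.144, 1.162).

(-1.144, 1.162)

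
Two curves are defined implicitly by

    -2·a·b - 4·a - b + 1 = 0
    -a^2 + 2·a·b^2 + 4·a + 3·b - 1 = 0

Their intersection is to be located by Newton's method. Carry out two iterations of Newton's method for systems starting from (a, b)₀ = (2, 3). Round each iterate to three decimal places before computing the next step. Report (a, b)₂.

(0.156, -0.229)

At (2, 3): F = (-22.000, 48.000).
Jacobian J = [[-2·b - 4, -2·a - 1], [-2·a + 2·b^2 + 4, 4·a·b + 3]].
At the point, J = [[-10.000, -5.000], [18.000, 27.000]] (det J = -180.000).
Solving J·Δ = −F gives Δ = (-1.967, -0.467).
Then the next iterate is (a, b)₁ = (0.033, 2.533).
Round to (0.033, 2.533) and repeat: F = (-1.83218, 7.15337), J = [[-9.066, -1.066], [16.76618, 3.33436]].
Δ = (0.123, -2.762), so (a, b)₂ = (0.156, -0.229).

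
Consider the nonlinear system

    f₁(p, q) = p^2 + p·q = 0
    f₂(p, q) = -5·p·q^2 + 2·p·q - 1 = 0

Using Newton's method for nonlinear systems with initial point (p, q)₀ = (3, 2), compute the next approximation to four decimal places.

(1.2734, 1.6042)

At (3, 2): F = (15.0000, -49.0000).
Jacobian J = [[2·p + q, p], [-5·q^2 + 2·q, -10·p·q + 2·p]].
At the point, J = [[8.0000, 3.0000], [-16.0000, -54.0000]] (det J = -384.0000).
Solving J·Δ = −F gives Δ = (-1.7266, -0.3958).
Then the next iterate is (p, q)₁ = (1.2734, 1.6042).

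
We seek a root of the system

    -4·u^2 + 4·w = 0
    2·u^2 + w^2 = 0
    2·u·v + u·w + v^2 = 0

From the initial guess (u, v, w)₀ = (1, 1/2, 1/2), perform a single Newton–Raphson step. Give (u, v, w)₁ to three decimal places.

(0.542, 0.285, 0.083)

At (1, 1/2, 1/2): F = (-2.000, 2.250, 1.750).
Jacobian J = [[-8·u, 0, 4], [4·u, 0, 2·w], [2·v + w, 2·u + 2·v, u]].
At the point, J = [[-8.000, 0.000, 4.000], [4.000, 0.000, 1.000], [1.500, 3.000, 1.000]] (det J = 72.000).
Solving J·Δ = −F gives Δ = (-0.458, -0.215, -0.417).
Then the next iterate is (u, v, w)₁ = (0.542, 0.285, 0.083).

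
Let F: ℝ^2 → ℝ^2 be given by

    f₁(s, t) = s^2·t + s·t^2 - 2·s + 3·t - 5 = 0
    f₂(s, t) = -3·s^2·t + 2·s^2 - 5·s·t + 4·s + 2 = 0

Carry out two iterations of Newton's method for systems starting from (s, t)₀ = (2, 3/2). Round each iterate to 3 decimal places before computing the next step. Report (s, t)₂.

(0.402, 1.528)

At (2, 3/2): F = (6.000, -15.000).
Jacobian J = [[2·s·t + t^2 - 2, s^2 + 2·s·t + 3], [-6·s·t + 4·s - 5·t + 4, -3·s^2 - 5·s]].
At the point, J = [[6.250, 13.000], [-13.500, -22.000]] (det J = 38.000).
Solving J·Δ = −F gives Δ = (-1.658, 0.336).
Then the next iterate is (s, t)₁ = (0.342, 1.836).
Round to (0.342, 1.836) and repeat: F = (1.19159, -0.18187), J = [[2.62672, 4.37279], [-7.57947, -2.06089]].
Δ = (0.060, -0.308), so (s, t)₂ = (0.402, 1.528).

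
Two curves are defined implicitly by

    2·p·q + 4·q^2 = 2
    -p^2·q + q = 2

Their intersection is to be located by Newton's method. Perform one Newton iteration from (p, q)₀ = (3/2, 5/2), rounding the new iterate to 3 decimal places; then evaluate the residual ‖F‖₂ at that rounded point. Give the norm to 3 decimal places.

7.429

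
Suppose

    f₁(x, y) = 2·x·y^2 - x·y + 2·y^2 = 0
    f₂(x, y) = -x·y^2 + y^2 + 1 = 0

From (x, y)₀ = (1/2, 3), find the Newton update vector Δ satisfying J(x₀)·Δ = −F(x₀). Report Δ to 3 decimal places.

(0.098, -1.541)

At (1/2, 3): F = (25.500, 5.500).
Jacobian J = [[2·y^2 - y, 4·x·y - x + 4·y], [-y^2, -2·x·y + 2·y]].
At the point, J = [[15.000, 17.500], [-9.000, 3.000]] (det J = 202.500).
Solving J·Δ = −F gives Δ = (0.098, -1.541).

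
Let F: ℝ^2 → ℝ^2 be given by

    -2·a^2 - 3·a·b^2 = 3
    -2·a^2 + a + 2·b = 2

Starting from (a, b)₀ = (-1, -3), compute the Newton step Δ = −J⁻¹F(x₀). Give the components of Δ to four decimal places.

At (-1, -3): F = (22.0000, -11.0000).
Jacobian J = [[-4·a - 3·b^2, -6·a·b], [-4·a + 1, 2]].
At the point, J = [[-23.0000, -18.0000], [5.0000, 2.0000]] (det J = 44.0000).
Solving J·Δ = −F gives Δ = (3.5000, -3.2500).

(3.5000, -3.2500)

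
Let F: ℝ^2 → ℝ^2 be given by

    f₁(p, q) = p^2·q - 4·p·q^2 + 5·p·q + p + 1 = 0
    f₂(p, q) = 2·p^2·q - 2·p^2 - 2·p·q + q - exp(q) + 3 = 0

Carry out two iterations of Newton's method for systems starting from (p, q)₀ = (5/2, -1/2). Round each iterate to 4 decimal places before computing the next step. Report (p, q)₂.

At (5/2, -1/2): F = (-8.3750, -14.356531).
Jacobian J = [[2·p·q - 4·q^2 + 5·q + 1, p^2 - 8·p·q + 5·p], [4·p·q - 4·p - 2·q, 2·p^2 - 2·p - exp(q) + 1]].
At the point, J = [[-5.0000, 28.7500], [-14.0000, 7.893469]] (det J = 363.032653).
Solving J·Δ = −F gives Δ = (-0.9549, 0.1252).
Then the next iterate is (p, q)₁ = (1.5451, -0.3748).
Round to (1.5451, -0.3748) and repeat: F = (-2.113382, -3.468233), J = [[-2.594107, 14.745662], [-7.747214, 1.997041]].
Δ = (-0.4302, 0.0676), so (p, q)₂ = (1.1149, -0.3072).

(1.1149, -0.3072)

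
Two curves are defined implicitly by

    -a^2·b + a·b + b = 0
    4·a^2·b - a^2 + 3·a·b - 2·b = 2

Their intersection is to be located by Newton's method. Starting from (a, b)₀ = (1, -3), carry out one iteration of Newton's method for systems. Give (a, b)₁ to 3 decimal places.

(0.940, 0.180)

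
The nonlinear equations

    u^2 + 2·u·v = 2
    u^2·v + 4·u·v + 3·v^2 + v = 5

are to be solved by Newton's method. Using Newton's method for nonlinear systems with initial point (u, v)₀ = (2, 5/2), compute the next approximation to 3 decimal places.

At (2, 5/2): F = (12.000, 46.250).
Jacobian J = [[2·u + 2·v, 2·u], [2·u·v + 4·v, u^2 + 4·u + 6·v + 1]].
At the point, J = [[9.000, 4.000], [20.000, 28.000]] (det J = 172.000).
Solving J·Δ = −F gives Δ = (-0.878, -1.025).
Then the next iterate is (u, v)₁ = (1.122, 1.475).

(1.122, 1.475)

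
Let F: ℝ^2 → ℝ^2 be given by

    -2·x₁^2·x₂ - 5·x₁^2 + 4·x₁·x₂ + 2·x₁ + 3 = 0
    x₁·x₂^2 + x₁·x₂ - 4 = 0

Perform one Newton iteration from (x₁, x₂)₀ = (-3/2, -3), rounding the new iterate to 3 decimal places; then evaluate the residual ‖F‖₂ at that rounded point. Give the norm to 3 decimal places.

7.690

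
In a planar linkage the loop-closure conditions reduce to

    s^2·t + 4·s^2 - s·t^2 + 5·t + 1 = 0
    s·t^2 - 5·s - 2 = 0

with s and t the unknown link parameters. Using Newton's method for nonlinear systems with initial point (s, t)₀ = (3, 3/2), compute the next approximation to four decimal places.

At (3, 3/2): F = (51.2500, -10.2500).
Jacobian J = [[2·s·t + 8·s - t^2, s^2 - 2·s·t + 5], [t^2 - 5, 2·s·t]].
At the point, J = [[30.7500, 5.0000], [-2.7500, 9.0000]] (det J = 290.5000).
Solving J·Δ = −F gives Δ = (-1.7642, 0.5998).
Then the next iterate is (s, t)₁ = (1.2358, 2.0998).

(1.2358, 2.0998)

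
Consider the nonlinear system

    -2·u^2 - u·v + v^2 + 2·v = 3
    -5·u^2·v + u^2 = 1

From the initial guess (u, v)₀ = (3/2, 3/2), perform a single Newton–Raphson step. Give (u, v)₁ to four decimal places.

(0.8100, 1.3071)

At (3/2, 3/2): F = (-4.5000, -15.6250).
Jacobian J = [[-4·u - v, -u + 2·v + 2], [-10·u·v + 2·u, -5·u^2]].
At the point, J = [[-7.5000, 3.5000], [-19.5000, -11.2500]] (det J = 152.6250).
Solving J·Δ = −F gives Δ = (-0.6900, -0.1929).
Then the next iterate is (u, v)₁ = (0.8100, 1.3071).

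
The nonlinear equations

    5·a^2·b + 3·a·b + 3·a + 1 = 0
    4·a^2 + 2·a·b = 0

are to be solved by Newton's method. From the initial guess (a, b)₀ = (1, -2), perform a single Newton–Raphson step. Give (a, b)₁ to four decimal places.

(0.6923, -1.3846)

At (1, -2): F = (-12.0000, 0.0000).
Jacobian J = [[10·a·b + 3·b + 3, 5·a^2 + 3·a], [8·a + 2·b, 2·a]].
At the point, J = [[-23.0000, 8.0000], [4.0000, 2.0000]] (det J = -78.0000).
Solving J·Δ = −F gives Δ = (-0.3077, 0.6154).
Then the next iterate is (a, b)₁ = (0.6923, -1.3846).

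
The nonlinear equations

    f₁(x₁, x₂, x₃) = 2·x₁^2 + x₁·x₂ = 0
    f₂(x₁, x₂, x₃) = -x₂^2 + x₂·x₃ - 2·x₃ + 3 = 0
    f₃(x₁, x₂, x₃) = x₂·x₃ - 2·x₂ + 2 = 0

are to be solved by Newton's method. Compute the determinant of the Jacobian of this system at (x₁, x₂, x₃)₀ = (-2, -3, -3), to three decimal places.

J = [[4·x₁ + x₂, x₁, 0], [0, -2·x₂ + x₃, x₂ - 2], [0, x₃ - 2, x₂]].
At the point, J = [[-11.000, -2.000, 0.000], [0.000, 3.000, -5.000], [0.000, -5.000, -3.000]].
det J = 374.000.

374.000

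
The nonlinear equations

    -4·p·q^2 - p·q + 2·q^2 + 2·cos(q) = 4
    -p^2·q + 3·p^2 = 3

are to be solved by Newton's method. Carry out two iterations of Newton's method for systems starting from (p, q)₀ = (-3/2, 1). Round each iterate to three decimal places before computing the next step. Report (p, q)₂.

At (-3/2, 1): F = (6.58060, 1.500).
Jacobian J = [[-4·q^2 - q, -8·p·q - p + 4·q - 2·sin(q)], [-2·p·q + 6·p, -p^2]].
At the point, J = [[-5.000, 15.81706], [-6.000, -2.250]] (det J = 106.15235).
Solving J·Δ = −F gives Δ = (0.363, -0.301).
Then the next iterate is (p, q)₁ = (-1.137, 0.699).
Round to (-1.137, 0.699) and repeat: F = (1.52509, -0.02534), J = [[-2.65340, 9.00420], [-5.23247, -1.29277]].
Δ = (0.034, -0.159), so (p, q)₂ = (-1.103, 0.540).

(-1.103, 0.540)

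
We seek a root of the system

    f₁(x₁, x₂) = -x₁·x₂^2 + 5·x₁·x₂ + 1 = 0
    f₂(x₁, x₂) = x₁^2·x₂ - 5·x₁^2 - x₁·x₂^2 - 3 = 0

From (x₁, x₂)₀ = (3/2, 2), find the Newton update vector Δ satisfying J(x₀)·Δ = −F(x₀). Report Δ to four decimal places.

At (3/2, 2): F = (10.0000, -15.7500).
Jacobian J = [[-x₂^2 + 5·x₂, -2·x₁·x₂ + 5·x₁], [2·x₁·x₂ - 10·x₁ - x₂^2, x₁^2 - 2·x₁·x₂]].
At the point, J = [[6.0000, 1.5000], [-13.0000, -3.7500]] (det J = -3.0000).
Solving J·Δ = −F gives Δ = (-4.6250, 11.8333).

(-4.6250, 11.8333)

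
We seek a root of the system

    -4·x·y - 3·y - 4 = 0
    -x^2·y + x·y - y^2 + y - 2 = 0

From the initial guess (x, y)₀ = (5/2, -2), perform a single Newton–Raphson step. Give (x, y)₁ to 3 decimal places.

(2.316, -0.421)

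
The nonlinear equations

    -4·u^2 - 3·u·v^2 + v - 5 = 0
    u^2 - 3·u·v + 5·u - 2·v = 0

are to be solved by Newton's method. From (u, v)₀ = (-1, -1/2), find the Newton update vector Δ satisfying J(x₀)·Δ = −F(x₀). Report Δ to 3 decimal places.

At (-1, -1/2): F = (-8.750, -4.500).
Jacobian J = [[-8·u - 3·v^2, -6·u·v + 1], [2·u - 3·v + 5, -3·u - 2]].
At the point, J = [[7.250, -2.000], [4.500, 1.000]] (det J = 16.250).
Solving J·Δ = −F gives Δ = (1.092, -0.415).

(1.092, -0.415)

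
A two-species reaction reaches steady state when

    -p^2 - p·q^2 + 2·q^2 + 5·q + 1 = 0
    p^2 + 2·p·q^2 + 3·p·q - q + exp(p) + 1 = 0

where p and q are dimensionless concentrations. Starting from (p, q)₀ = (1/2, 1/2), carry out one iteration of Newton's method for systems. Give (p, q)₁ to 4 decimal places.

At (1/2, 1/2): F = (3.6250, 3.398721).
Jacobian J = [[-2·p - q^2, -2·p·q + 4·q + 5], [2·p + 2·q^2 + 3·q + exp(p), 4·p·q + 3·p - 1]].
At the point, J = [[-1.2500, 6.5000], [4.648721, 1.5000]] (det J = -32.091688).
Solving J·Δ = −F gives Δ = (-0.5190, -0.6575).
Then the next iterate is (p, q)₁ = (-0.0190, -0.1575).

(-0.0190, -0.1575)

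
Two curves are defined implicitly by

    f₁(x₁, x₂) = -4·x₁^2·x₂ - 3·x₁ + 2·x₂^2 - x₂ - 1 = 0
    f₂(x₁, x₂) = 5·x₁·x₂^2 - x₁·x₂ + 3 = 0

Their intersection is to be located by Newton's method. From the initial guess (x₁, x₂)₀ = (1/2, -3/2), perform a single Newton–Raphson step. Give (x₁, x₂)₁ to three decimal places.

(0.051, -1.043)

At (1/2, -3/2): F = (5.000, 9.375).
Jacobian J = [[-8·x₁·x₂ - 3, -4·x₁^2 + 4·x₂ - 1], [5·x₂^2 - x₂, 10·x₁·x₂ - x₁]].
At the point, J = [[3.000, -8.000], [12.750, -8.000]] (det J = 78.000).
Solving J·Δ = −F gives Δ = (-0.449, 0.457).
Then the next iterate is (x₁, x₂)₁ = (0.051, -1.043).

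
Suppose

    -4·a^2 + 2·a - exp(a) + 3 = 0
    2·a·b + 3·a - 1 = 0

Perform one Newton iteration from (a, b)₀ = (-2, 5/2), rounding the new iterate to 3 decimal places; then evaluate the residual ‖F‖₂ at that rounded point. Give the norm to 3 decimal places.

5.850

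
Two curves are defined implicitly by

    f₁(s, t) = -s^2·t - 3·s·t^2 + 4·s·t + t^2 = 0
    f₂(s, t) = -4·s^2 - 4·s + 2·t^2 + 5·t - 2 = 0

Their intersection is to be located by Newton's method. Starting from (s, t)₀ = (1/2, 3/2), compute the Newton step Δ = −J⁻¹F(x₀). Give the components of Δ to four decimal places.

At (1/2, 3/2): F = (1.5000, 7.0000).
Jacobian J = [[-2·s·t - 3·t^2 + 4·t, -s^2 - 6·s·t + 4·s + 2·t], [-8·s - 4, 4·t + 5]].
At the point, J = [[-2.2500, 0.2500], [-8.0000, 11.0000]] (det J = -22.7500).
Solving J·Δ = −F gives Δ = (0.6484, -0.1648).

(0.6484, -0.1648)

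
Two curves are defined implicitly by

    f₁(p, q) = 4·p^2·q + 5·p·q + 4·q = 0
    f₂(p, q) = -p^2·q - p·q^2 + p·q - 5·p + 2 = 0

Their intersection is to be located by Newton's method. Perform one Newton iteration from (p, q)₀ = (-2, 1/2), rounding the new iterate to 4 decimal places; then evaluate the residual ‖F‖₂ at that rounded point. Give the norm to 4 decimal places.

7.7112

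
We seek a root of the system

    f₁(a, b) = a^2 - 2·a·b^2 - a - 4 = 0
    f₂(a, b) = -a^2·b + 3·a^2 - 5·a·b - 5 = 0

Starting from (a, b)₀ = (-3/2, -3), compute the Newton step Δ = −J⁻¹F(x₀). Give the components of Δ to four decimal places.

At (-3/2, -3): F = (26.7500, -14.0000).
Jacobian J = [[2·a - 2·b^2 - 1, -4·a·b], [-2·a·b + 6·a - 5·b, -a^2 - 5·a]].
At the point, J = [[-22.0000, -18.0000], [-3.0000, 5.2500]] (det J = -169.5000).
Solving J·Δ = −F gives Δ = (-0.6582, 2.2906).

(-0.6582, 2.2906)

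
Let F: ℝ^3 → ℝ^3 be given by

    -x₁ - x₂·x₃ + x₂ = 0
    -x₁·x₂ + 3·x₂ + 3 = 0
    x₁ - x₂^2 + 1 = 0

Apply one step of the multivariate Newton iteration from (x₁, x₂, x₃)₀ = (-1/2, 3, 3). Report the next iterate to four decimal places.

(3.0345, 2.1724, 0.5402)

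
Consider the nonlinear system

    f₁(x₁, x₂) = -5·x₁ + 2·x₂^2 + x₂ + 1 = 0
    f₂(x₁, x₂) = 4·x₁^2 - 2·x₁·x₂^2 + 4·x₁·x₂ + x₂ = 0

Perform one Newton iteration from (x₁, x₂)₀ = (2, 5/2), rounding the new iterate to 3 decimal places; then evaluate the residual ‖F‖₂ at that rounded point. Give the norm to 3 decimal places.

At (2, 5/2): F = (6.000, 13.500).
Jacobian J = [[-5, 4·x₂ + 1], [8·x₁ - 2·x₂^2 + 4·x₂, -4·x₁·x₂ + 4·x₁ + 1]].
At the point, J = [[-5.000, 11.000], [13.500, -11.000]] (det J = -93.500).
Solving J·Δ = −F gives Δ = (-2.294, -1.588).
Then the next iterate is (x₁, x₂)₁ = (-0.294, 0.912).
Re-evaluating at (-0.294, 0.912): F = (5.04549, 0.67430), so ‖F‖₂ = 5.090.

5.090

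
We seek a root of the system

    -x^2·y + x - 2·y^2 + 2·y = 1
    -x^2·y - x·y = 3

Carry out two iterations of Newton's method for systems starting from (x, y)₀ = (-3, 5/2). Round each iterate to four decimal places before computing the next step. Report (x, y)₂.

At (-3, 5/2): F = (-34.0000, -18.0000).
Jacobian J = [[-2·x·y + 1, -x^2 - 4·y + 2], [-2·x·y - y, -x^2 - x]].
At the point, J = [[16.0000, -17.0000], [12.5000, -6.0000]] (det J = 116.5000).
Solving J·Δ = −F gives Δ = (0.8755, -1.1760).
Then the next iterate is (x, y)₁ = (-2.1245, 1.3240).
Round to (-2.1245, 1.3240) and repeat: F = (-9.958326, -6.163036), J = [[6.625676, -7.809500], [4.301676, -2.389000]].
Δ = (1.3701, -0.1128), so (x, y)₂ = (-0.7544, 1.2112).

(-0.7544, 1.2112)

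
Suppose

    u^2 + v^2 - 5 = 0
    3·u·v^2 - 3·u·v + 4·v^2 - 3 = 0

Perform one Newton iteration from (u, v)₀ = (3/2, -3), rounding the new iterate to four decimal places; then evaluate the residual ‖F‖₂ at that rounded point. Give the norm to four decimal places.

At (3/2, -3): F = (6.2500, 87.0000).
Jacobian J = [[2·u, 2·v], [3·v^2 - 3·v, 6·u·v - 3·u + 8·v]].
At the point, J = [[3.0000, -6.0000], [36.0000, -55.5000]] (det J = 49.5000).
Solving J·Δ = −F gives Δ = (-3.5379, -0.7273).
Then the next iterate is (u, v)₁ = (-2.0379, -3.7273).
Re-evaluating at (-2.0379, -3.7273): F = (13.045802, -55.152732), so ‖F‖₂ = 56.6747.

56.6747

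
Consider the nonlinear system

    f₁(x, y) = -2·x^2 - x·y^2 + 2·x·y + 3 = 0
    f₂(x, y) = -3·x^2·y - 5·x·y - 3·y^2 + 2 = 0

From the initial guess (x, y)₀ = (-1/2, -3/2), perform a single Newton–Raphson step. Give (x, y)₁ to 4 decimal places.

At (-1/2, -3/2): F = (5.1250, -7.3750).
Jacobian J = [[-4·x - y^2 + 2·y, -2·x·y + 2·x], [-6·x·y - 5·y, -3·x^2 - 5·x - 6·y]].
At the point, J = [[-3.2500, -2.5000], [3.0000, 10.7500]] (det J = -27.4375).
Solving J·Δ = −F gives Δ = (1.3360, 0.3132).
Then the next iterate is (x, y)₁ = (0.8360, -1.1868).

(0.8360, -1.1868)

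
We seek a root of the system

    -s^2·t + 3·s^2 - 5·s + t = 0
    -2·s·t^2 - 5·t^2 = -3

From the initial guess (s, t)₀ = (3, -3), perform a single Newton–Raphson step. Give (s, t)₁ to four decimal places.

(2.1546, -1.7760)

At (3, -3): F = (36.0000, -96.0000).
Jacobian J = [[-2·s·t + 6·s - 5, -s^2 + 1], [-2·t^2, -4·s·t - 10·t]].
At the point, J = [[31.0000, -8.0000], [-18.0000, 66.0000]] (det J = 1902.0000).
Solving J·Δ = −F gives Δ = (-0.8454, 1.2240).
Then the next iterate is (s, t)₁ = (2.1546, -1.7760).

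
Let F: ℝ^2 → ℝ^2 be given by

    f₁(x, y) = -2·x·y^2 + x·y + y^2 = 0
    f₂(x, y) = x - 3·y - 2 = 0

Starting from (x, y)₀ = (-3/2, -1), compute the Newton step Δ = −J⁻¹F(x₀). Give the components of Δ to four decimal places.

(1.1486, 0.2162)

At (-3/2, -1): F = (5.5000, -0.5000).
Jacobian J = [[-2·y^2 + y, -4·x·y + x + 2·y], [1, -3]].
At the point, J = [[-3.0000, -9.5000], [1.0000, -3.0000]] (det J = 18.5000).
Solving J·Δ = −F gives Δ = (1.1486, 0.2162).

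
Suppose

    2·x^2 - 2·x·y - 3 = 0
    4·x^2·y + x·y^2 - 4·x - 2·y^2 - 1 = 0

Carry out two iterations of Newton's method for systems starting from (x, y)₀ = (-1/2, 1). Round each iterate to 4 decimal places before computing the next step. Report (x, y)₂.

(-0.7333, 1.3190)

At (-1/2, 1): F = (-1.5000, -0.5000).
Jacobian J = [[4·x - 2·y, -2·x], [8·x·y + y^2 - 4, 4·x^2 + 2·x·y - 4·y]].
At the point, J = [[-4.0000, 1.0000], [-7.0000, -4.0000]] (det J = 23.0000).
Solving J·Δ = −F gives Δ = (-0.2826, 0.3696).
Then the next iterate is (x, y)₁ = (-0.7826, 1.3696).
Round to (-0.7826, 1.3696) and repeat: F = (0.368623, 0.266103), J = [[-5.8696, 1.5652], [-10.698988, -5.172247]].
Δ = (0.0493, -0.0506), so (x, y)₂ = (-0.7333, 1.3190).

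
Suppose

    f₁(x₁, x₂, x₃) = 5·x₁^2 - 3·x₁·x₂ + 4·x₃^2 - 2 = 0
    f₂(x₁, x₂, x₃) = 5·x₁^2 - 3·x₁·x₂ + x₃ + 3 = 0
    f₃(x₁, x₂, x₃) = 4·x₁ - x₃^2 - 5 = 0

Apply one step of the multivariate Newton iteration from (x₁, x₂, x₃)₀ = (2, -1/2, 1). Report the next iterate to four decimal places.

(1.6429, 2.7679, 1.2857)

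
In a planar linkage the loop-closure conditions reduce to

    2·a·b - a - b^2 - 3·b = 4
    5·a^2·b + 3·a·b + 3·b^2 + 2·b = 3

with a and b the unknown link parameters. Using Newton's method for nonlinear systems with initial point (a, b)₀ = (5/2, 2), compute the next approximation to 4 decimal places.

(3.0990, -0.3515)

At (5/2, 2): F = (-6.5000, 90.5000).
Jacobian J = [[2·b - 1, 2·a - 2·b - 3], [10·a·b + 3·b, 5·a^2 + 3·a + 6·b + 2]].
At the point, J = [[3.0000, -2.0000], [56.0000, 52.7500]] (det J = 270.2500).
Solving J·Δ = −F gives Δ = (0.5990, -2.3515).
Then the next iterate is (a, b)₁ = (3.0990, -0.3515).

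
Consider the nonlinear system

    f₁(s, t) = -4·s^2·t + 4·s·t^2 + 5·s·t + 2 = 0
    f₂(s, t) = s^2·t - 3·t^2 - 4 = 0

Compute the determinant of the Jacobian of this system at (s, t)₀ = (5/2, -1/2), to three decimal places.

22.375

J = [[-8·s·t + 4·t^2 + 5·t, -4·s^2 + 8·s·t + 5·s], [2·s·t, s^2 - 6·t]].
At the point, J = [[8.500, -22.500], [-2.500, 9.250]].
det J = 22.375.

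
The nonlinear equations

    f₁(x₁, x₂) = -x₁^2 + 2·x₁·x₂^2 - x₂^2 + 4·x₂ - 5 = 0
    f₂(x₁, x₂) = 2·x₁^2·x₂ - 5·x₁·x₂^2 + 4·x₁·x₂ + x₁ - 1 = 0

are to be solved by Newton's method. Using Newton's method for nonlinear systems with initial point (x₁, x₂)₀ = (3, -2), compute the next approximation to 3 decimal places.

(-0.252, -2.531)

At (3, -2): F = (-2.000, -118.000).
Jacobian J = [[-2·x₁ + 2·x₂^2, 4·x₁·x₂ - 2·x₂ + 4], [4·x₁·x₂ - 5·x₂^2 + 4·x₂ + 1, 2·x₁^2 - 10·x₁·x₂ + 4·x₁]].
At the point, J = [[2.000, -16.000], [-51.000, 90.000]] (det J = -636.000).
Solving J·Δ = −F gives Δ = (-3.252, -0.531).
Then the next iterate is (x₁, x₂)₁ = (-0.252, -2.531).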